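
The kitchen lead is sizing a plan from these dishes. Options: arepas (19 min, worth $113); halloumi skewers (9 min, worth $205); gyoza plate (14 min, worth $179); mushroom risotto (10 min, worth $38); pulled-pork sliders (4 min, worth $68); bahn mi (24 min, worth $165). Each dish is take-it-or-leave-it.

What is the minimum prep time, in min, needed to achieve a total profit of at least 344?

Look for the lowest-prep combination reaching 344.
Taking halloumi skewers + gyoza plate gives 384 (≥ 344) for 23 min.
No combination under 23 min hits 344.

23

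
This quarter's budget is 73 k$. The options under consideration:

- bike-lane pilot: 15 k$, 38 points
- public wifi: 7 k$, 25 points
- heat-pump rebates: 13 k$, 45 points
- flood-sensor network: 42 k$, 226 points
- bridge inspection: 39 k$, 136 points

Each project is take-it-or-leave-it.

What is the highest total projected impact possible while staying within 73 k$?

309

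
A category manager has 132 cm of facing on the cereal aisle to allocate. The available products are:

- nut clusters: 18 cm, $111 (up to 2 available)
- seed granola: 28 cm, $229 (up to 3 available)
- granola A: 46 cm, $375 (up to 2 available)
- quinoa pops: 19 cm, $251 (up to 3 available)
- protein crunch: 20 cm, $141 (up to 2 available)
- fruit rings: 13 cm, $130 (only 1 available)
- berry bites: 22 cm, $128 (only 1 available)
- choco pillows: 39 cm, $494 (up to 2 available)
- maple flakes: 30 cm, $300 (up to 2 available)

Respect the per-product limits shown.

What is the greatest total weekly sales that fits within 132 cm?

The ratio heuristic lands on 3×quinoa pops + protein crunch + fruit rings + choco pillows (1518) but leaves 3 cm idle.
Dropping quinoa pops and protein crunch frees 39 cm; slotting in choco pillows (39 cm) lifts the total to 1620 at 129 cm.
Nothing else within 132 cm beats 1620.

1620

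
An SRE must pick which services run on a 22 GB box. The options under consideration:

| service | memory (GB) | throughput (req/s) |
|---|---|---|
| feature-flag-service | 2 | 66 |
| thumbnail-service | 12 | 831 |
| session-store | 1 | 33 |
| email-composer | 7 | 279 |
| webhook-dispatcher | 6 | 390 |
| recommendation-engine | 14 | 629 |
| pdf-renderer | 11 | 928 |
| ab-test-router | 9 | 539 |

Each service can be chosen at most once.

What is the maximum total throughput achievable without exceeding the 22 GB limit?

1533

Filling by ratio: feature-flag-service + session-store + webhook-dispatcher + pdf-renderer for 1417, with 2 GB left unused.
The 7 GB tied up in session-store and webhook-dispatcher is better spent on ab-test-router — total rises to 1533 (22 GB).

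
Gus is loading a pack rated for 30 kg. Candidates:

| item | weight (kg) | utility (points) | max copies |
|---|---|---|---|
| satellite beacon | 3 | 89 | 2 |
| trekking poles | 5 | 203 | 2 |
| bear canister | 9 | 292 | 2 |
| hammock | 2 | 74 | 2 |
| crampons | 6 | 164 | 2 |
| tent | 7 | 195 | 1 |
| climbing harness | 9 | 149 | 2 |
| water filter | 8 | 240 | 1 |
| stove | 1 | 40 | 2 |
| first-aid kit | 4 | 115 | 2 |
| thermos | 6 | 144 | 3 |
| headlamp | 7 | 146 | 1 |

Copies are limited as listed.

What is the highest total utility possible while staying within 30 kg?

1070

A density-first pass picks satellite beacon + 2×trekking poles + bear canister + 2×hammock + 2×stove — 1015 at 28 kg.
The 7 kg tied up in satellite beacon and 2×hammock is better spent on bear canister — total rises to 1070 (30 kg).
Every other selection either busts 30 kg or exceeds an availability limit or fails to beat 1070.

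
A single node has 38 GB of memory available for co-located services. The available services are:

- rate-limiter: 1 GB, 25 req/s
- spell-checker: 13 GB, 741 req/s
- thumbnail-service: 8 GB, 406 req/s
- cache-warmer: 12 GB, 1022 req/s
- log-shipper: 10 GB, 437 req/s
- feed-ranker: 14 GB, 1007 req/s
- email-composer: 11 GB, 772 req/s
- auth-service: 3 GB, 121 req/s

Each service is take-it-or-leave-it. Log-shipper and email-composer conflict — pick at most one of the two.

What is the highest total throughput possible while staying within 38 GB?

2826

Best packing: rate-limiter + cache-warmer + feed-ranker + email-composer — 38 GB, 2826 total.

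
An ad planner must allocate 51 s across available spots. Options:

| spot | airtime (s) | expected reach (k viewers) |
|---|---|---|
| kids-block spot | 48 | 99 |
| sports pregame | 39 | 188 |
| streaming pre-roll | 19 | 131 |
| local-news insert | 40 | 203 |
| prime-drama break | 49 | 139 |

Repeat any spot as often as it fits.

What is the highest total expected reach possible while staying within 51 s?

262

Taking 2×streaming pre-roll: 38 s used, 262 in expected reach.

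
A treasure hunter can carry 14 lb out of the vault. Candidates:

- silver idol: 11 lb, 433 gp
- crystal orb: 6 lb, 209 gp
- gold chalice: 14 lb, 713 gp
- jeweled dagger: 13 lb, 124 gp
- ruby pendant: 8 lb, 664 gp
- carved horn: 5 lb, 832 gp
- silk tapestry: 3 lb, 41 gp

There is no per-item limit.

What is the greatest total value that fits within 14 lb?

1705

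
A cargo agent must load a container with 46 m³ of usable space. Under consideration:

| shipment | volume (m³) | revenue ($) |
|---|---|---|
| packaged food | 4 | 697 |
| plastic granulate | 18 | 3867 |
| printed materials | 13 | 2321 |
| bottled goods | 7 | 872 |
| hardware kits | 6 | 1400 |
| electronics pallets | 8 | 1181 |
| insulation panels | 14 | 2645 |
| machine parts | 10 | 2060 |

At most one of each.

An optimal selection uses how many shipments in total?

4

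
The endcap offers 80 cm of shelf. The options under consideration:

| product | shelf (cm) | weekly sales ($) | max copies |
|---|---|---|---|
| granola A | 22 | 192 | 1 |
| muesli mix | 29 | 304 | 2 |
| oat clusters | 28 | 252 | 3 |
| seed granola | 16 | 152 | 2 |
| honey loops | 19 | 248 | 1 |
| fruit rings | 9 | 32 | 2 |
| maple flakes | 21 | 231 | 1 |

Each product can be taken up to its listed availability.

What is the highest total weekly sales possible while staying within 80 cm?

Ranking by ratio (weekly sales/cm): honey loops 13.05, maple flakes 11.00, muesli mix 10.48.
Greedy by ratio would take muesli mix + honey loops + fruit rings + maple flakes: 78 cm used, total 815.
The 30 cm tied up in fruit rings and maple flakes is better spent on 2×seed granola — total rises to 856 (80 cm).
Nothing else within 80 cm beats 856.

856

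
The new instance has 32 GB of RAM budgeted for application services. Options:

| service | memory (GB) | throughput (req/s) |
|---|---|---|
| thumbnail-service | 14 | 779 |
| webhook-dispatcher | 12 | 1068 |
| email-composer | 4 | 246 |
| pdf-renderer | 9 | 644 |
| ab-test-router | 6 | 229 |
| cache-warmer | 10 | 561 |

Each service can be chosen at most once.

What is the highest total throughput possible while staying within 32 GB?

2273

Taking the top-ratio services first gives webhook-dispatcher + email-composer + pdf-renderer + ab-test-router for 2187 (31 GB).
Replace email-composer and ab-test-router with cache-warmer: the trade gains 86 net, giving 2273 at 31 GB.
The spare 1 GB is too small for any remaining service, and no exchange beats 2273.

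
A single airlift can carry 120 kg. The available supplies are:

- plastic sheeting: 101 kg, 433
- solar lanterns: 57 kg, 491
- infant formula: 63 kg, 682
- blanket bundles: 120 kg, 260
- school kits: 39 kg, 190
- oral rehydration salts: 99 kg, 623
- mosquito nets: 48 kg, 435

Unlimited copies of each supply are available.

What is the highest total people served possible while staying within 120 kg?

1173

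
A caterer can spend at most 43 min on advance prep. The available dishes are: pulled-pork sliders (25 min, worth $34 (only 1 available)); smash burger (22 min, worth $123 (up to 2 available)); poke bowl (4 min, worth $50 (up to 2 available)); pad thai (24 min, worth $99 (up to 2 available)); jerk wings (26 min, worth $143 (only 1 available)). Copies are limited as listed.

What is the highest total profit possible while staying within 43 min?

Filling by ratio: smash burger + 2×poke bowl for 223, with 13 min left unused.
Replace smash burger with jerk wings: the trade gains 20 net, giving 243 at 34 min.
Every other selection either busts 43 min or exceeds an availability limit or fails to beat 243.

243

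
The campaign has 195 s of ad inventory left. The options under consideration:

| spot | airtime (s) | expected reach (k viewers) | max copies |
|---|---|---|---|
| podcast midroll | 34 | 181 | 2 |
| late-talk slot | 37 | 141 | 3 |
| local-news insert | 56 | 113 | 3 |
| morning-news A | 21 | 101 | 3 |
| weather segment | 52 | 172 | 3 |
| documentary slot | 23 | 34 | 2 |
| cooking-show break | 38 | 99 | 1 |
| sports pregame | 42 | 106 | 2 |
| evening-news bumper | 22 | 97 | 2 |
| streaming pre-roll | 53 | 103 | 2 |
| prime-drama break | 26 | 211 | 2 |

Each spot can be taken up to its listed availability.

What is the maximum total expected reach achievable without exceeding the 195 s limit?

The ratio heuristic lands on 2×podcast midroll + 3×morning-news A + 2×prime-drama break (1087) but leaves 12 s idle.
The 34 s tied up in podcast midroll is better spent on 2×evening-news bumper — total rises to 1100 (193 s).

1100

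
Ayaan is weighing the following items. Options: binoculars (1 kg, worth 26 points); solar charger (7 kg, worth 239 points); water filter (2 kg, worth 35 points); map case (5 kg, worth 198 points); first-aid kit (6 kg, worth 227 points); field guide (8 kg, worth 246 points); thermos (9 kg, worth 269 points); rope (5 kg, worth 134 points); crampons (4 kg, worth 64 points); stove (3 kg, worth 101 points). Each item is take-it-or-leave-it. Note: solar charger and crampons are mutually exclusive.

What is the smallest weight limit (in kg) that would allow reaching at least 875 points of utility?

26

Need the lightest bundle worth ≥ 875.
solar charger + map case + first-aid kit + field guide reaches 910 using 26 kg.
No combination under 26 kg hits 875.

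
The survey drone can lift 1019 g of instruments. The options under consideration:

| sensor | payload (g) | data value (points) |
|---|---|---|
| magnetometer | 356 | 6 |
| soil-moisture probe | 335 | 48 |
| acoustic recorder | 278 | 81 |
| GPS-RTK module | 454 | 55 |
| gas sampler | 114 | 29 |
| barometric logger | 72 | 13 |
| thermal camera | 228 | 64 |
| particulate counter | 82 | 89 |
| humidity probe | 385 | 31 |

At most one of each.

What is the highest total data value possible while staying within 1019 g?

The ratio heuristic lands on acoustic recorder + gas sampler + barometric logger + thermal camera + particulate counter (276) but leaves 245 g idle.
The 114 g tied up in gas sampler is better spent on soil-moisture probe — total rises to 295 (995 g).

295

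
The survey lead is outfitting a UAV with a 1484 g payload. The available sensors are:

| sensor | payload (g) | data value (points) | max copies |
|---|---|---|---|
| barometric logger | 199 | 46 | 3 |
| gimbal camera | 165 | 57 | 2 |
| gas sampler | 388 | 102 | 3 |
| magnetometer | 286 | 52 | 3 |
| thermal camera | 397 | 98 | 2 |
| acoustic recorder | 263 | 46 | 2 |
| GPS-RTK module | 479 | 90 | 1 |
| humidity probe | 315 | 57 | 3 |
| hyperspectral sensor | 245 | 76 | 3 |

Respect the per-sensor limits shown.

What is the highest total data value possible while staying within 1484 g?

Density check — gimbal camera 0.35, hyperspectral sensor 0.31, gas sampler 0.26, thermal camera 0.25 are the best per g.
2×gimbal camera + gas sampler + 3×hyperspectral sensor uses 1453 of the 1484 g and totals 444.
That's the maximum — no swap from here does better than 444.

444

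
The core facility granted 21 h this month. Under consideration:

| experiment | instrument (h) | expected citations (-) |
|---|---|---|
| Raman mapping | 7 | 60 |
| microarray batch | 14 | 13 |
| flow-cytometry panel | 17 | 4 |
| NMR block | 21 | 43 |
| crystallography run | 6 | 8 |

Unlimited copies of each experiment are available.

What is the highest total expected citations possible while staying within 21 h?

Taking 3×Raman mapping: 21 h used, 180 in expected citations.
Every other selection either busts 21 h or fails to beat 180.

180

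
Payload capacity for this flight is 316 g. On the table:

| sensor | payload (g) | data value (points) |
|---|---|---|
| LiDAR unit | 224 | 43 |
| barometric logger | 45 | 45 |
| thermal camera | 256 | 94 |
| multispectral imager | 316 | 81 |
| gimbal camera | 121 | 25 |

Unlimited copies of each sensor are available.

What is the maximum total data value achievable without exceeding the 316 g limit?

315

By data value per g: barometric logger 1.00, thermal camera 0.37, multispectral imager 0.26 lead.
7×barometric logger uses 315 of the 316 g and totals 315.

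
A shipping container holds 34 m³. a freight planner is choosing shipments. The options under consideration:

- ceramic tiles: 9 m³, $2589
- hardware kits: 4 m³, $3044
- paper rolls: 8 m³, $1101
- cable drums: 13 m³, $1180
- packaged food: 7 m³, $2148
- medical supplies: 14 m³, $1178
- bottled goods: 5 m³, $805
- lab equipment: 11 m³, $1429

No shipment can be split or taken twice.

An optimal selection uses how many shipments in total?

5

Optimal total is 9687.
For example ceramic tiles + hardware kits + paper rolls + packaged food + bottled goods achieves it, using 33 m³.
Every optimal selection uses 5 shipments.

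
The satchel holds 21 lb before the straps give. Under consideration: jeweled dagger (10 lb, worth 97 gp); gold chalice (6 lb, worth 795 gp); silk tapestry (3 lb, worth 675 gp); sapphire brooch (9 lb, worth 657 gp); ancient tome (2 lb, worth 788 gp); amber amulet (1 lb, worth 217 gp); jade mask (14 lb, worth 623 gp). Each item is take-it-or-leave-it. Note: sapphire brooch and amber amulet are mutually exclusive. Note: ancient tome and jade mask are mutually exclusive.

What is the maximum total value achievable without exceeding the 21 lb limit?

Density check — ancient tome 394.00, silk tapestry 225.00, amber amulet 217.00, gold chalice 132.50 are the best per lb.
Best packing: gold chalice + silk tapestry + sapphire brooch + ancient tome — 20 lb, 2915 total.
Nothing else feasible within 21 lb beats 2915.

2915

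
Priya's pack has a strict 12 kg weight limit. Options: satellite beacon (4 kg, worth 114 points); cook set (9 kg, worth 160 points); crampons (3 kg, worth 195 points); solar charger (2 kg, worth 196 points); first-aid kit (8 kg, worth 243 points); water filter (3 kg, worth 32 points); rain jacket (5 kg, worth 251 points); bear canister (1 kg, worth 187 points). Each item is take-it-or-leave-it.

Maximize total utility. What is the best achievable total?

Ranking by ratio (utility/kg): bear canister 187.00, solar charger 98.00, crampons 65.00, rain jacket 50.20.
Best packing: crampons + solar charger + rain jacket + bear canister — 11 kg, 829 total.

829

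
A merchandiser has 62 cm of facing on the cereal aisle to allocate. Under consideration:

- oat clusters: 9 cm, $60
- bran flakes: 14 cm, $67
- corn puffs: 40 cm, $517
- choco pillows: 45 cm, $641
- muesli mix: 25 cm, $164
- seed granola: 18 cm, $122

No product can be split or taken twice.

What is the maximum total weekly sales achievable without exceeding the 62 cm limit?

708

Filling by ratio: oat clusters + choco pillows for 701, with 8 cm left unused.
The 9 cm tied up in oat clusters is better spent on bran flakes — total rises to 708 (59 cm).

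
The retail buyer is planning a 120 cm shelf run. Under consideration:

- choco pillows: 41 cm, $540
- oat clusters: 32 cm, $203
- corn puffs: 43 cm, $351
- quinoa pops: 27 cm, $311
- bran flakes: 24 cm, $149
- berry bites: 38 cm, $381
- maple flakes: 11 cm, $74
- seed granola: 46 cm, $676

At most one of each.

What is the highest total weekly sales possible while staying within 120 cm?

1527

Density check — seed granola 14.70, choco pillows 13.17, quinoa pops 11.52, berry bites 10.03 are the best per cm.
Best packing: choco pillows + quinoa pops + seed granola — 114 cm, 1527 total.
The closest alternative, choco pillows + oat clusters + seed granola, reaches only 1419.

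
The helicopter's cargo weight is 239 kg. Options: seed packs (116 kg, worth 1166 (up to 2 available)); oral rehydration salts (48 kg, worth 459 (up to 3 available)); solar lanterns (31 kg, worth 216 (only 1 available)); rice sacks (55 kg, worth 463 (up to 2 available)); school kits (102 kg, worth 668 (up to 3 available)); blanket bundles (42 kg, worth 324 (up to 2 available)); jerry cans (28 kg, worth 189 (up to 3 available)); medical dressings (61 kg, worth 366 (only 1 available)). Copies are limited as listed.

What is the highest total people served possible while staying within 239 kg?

2332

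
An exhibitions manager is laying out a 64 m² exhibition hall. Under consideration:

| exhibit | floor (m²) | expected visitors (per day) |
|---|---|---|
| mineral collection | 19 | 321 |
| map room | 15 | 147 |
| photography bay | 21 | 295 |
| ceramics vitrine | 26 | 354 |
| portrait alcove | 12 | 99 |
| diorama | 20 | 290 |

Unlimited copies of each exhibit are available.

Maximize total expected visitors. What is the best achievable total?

996

Greedy by ratio would take 3×mineral collection: 57 m² used, total 963.
The 19 m² tied up in mineral collection is better spent on ceramics vitrine — total rises to 996 (64 m²).
That's the maximum — no swap from here does better than 996.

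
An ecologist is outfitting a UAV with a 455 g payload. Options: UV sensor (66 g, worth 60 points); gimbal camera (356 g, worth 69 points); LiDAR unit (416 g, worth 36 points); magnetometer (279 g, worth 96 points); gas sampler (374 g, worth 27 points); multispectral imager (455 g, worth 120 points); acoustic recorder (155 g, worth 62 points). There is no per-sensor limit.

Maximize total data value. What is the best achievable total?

Density check — UV sensor 0.91, acoustic recorder 0.40, magnetometer 0.34 are the best per g.
Taking 6×UV sensor: 396 g used, 360 in data value.
The spare 59 g is too small for any remaining sensor, and no exchange beats 360.

360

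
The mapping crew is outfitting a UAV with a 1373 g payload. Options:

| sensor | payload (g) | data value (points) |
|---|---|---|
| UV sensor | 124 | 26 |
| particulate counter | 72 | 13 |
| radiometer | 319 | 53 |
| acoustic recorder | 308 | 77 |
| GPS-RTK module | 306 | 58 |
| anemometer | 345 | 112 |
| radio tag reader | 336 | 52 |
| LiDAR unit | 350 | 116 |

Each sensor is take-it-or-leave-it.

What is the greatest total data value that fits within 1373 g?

363

The ratio heuristic lands on UV sensor + particulate counter + acoustic recorder + anemometer + LiDAR unit (344) but leaves 174 g idle.
Replace UV sensor and particulate counter with GPS-RTK module: the trade gains 19 net, giving 363 at 1309 g.
An exhaustive check of the 256 subsets confirms 363.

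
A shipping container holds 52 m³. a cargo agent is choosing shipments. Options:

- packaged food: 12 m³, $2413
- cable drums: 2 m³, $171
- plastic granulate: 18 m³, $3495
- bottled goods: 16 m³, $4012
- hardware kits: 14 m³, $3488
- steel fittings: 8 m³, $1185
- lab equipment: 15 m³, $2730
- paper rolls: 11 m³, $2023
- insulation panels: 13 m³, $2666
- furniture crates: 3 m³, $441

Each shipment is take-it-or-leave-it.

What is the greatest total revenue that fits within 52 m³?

The ratio heuristic lands on bottled goods + hardware kits + steel fittings + insulation panels (11351) but leaves 1 m³ idle.
The 21 m³ tied up in steel fittings and insulation panels is better spent on plastic granulate + furniture crates — total rises to 11436 (51 m³).

11436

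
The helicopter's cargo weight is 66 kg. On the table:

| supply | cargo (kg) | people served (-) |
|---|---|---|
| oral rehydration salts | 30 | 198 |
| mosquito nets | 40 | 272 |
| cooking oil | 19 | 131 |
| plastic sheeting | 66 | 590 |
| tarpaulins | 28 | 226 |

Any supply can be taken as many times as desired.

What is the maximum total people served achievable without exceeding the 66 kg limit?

590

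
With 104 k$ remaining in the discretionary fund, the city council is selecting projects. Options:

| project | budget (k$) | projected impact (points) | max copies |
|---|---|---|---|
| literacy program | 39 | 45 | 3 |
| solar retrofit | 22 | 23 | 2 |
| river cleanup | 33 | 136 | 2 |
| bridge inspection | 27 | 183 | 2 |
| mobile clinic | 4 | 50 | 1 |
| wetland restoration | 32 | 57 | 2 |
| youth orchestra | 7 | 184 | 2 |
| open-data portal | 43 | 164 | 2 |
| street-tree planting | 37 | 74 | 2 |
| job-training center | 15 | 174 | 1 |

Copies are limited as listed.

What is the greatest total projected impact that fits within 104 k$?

The ratio ordering already packs tightly: 2×bridge inspection + mobile clinic + 2×youth orchestra + job-training center, 87 k$, 958.

958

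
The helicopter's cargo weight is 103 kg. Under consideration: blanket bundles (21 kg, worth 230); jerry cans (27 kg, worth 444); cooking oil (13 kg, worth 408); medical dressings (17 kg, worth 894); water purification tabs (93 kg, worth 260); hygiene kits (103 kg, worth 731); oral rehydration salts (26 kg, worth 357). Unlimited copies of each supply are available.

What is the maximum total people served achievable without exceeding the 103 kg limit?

5364

6×medical dressings uses 102 of the 103 kg and totals 5364.
The spare 1 kg is too small for any remaining supply, and no exchange beats 5364.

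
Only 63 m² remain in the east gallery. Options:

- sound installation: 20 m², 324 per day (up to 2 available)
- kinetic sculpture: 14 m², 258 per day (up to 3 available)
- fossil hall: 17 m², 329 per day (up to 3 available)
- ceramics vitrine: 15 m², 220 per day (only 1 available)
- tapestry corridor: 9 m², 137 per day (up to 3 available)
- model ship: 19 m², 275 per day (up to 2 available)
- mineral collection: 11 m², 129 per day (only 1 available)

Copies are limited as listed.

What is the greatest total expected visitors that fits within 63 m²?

1174

Ranking by ratio (expected visitors/m²): fossil hall 19.35, kinetic sculpture 18.43, sound installation 16.20.
Filling by ratio: 3×fossil hall + tapestry corridor for 1124, with 3 m² left unused.
Replace fossil hall and tapestry corridor with 2×kinetic sculpture: the trade gains 50 net, giving 1174 at 62 m².
The spare 1 m² is too small for any remaining exhibit, and no exchange beats 1174.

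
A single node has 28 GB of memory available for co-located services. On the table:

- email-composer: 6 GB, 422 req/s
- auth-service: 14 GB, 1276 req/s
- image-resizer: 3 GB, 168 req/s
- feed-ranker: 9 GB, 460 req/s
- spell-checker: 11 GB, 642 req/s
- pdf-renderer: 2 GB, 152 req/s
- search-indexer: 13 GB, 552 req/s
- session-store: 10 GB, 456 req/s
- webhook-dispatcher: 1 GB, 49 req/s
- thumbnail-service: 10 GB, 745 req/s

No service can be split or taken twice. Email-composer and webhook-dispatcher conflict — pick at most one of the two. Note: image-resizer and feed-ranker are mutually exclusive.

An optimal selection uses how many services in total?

The maximum throughput within 28 GB is 2238.
For example auth-service + image-resizer + webhook-dispatcher + thumbnail-service achieves it, using 28 GB.
Every optimal selection uses 4 services.

4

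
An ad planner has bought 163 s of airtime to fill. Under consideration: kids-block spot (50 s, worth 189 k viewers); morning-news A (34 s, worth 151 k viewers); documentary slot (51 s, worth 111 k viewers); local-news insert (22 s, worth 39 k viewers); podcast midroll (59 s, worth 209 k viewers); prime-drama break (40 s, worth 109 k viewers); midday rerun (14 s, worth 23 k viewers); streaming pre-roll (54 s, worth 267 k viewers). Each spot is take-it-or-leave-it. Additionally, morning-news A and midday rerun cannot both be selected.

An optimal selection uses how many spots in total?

3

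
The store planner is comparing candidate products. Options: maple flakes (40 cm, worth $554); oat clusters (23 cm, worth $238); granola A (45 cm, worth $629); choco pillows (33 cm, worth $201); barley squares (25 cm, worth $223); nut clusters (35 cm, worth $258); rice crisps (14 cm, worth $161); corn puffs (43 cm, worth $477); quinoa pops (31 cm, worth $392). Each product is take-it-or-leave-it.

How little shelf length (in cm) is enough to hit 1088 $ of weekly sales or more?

85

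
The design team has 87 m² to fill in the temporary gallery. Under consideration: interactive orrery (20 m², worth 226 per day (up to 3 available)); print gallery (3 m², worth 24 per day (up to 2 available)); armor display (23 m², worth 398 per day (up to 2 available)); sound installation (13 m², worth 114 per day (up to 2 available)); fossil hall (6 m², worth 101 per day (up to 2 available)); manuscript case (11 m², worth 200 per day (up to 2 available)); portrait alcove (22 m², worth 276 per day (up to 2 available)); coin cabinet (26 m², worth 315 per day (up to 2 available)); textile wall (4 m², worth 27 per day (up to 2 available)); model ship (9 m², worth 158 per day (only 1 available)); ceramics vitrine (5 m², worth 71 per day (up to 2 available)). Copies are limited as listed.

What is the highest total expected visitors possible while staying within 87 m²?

1496

Taking the top-ratio exhibits first gives print gallery + 2×armor display + fossil hall + 2×manuscript case + model ship for 1479 (86 m²).
Replace print gallery and fossil hall with 2×ceramics vitrine: the trade gains 17 net, giving 1496 at 87 m².
That's the maximum — no swap from here does better than 1496.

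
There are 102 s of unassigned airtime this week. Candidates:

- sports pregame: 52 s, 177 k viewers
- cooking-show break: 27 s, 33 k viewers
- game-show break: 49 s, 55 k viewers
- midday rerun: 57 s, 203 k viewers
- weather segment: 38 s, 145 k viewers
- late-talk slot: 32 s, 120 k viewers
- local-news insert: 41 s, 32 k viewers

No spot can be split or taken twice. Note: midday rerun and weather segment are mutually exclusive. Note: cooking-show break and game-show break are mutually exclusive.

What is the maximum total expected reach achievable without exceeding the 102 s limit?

323

Filling by ratio: cooking-show break + weather segment + late-talk slot for 298, with 5 s left unused.
Dropping cooking-show break and weather segment frees 65 s; slotting in midday rerun (57 s) lifts the total to 323 at 89 s.
The closest alternative, sports pregame + weather segment, reaches only 322.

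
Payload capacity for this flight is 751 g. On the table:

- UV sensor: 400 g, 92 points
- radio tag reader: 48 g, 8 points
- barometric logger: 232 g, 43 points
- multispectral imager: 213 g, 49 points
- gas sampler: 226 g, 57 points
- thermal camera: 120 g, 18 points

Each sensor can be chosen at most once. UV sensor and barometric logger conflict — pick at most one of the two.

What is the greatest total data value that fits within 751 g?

Ranking by ratio (data value/g): gas sampler 0.25, multispectral imager 0.23, UV sensor 0.23.
The ratio heuristic lands on radio tag reader + barometric logger + multispectral imager + gas sampler (157) but leaves 32 g idle.
But UV sensor + gas sampler + thermal camera fits in 746 g and reaches 167.

167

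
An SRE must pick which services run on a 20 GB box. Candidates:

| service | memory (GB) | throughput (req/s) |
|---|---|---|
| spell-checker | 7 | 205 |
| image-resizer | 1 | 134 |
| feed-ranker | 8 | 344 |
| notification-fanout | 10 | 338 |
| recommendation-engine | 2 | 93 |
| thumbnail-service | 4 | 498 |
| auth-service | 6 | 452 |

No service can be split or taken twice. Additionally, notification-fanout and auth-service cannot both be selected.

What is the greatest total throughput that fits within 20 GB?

1428

A density-first pass picks spell-checker + image-resizer + recommendation-engine + thumbnail-service + auth-service — 1382 at 20 GB.
Dropping spell-checker and recommendation-engine frees 9 GB; slotting in feed-ranker (8 GB) lifts the total to 1428 at 19 GB.
The closest alternative, feed-ranker + recommendation-engine + thumbnail-service + auth-service, reaches only 1387.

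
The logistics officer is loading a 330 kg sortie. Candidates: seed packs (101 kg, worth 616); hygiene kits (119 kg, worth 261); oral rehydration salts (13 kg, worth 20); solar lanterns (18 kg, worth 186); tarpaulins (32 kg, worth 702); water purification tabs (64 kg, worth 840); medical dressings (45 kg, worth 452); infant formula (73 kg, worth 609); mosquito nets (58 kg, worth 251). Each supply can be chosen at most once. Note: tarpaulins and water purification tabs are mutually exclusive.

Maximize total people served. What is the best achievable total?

Taking seed packs + solar lanterns + tarpaulins + medical dressings + infant formula + mosquito nets: 327 kg used, 2816 in people served.
Runner-up seed packs + oral rehydration salts + solar lanterns + water purification tabs + medical dressings + infant formula tops out at 2723.

2816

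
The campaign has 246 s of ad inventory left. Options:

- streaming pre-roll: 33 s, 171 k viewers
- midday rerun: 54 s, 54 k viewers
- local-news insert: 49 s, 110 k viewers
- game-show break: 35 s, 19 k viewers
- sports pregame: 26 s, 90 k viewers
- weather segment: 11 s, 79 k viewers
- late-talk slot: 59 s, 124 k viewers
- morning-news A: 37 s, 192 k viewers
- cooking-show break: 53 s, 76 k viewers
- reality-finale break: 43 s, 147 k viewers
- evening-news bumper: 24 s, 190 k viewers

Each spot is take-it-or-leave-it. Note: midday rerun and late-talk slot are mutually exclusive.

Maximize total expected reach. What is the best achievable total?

993

Density check — evening-news bumper 7.92, weather segment 7.18, morning-news A 5.19 are the best per s.
The ratio heuristic lands on streaming pre-roll + local-news insert + sports pregame + weather segment + morning-news A + reality-finale break + evening-news bumper (979) but leaves 23 s idle.
The 49 s tied up in local-news insert is better spent on late-talk slot — total rises to 993 (233 s).
Runner-up streaming pre-roll + local-news insert + sports pregame + weather segment + morning-news A + reality-finale break + evening-news bumper tops out at 979.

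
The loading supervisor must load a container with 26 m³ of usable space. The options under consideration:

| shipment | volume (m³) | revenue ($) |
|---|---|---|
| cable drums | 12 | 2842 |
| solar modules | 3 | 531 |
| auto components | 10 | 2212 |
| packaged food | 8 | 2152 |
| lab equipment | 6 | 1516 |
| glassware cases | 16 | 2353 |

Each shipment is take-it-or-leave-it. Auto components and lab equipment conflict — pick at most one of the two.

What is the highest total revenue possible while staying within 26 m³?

6510

The ratio ordering already packs tightly: cable drums + packaged food + lab equipment, 26 m³, 6510.
Nothing else feasible within 26 m³ beats 6510.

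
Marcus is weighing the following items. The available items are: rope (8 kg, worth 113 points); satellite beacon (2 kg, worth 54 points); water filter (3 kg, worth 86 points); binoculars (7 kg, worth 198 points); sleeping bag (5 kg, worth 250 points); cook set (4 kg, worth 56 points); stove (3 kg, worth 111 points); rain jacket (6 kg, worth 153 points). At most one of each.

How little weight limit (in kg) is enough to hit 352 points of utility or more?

Minimise kg subject to total utility ≥ 352.
sleeping bag + stove: 361 utility at 8 kg.
Any bundle with less than 8 kg falls short of 352.

8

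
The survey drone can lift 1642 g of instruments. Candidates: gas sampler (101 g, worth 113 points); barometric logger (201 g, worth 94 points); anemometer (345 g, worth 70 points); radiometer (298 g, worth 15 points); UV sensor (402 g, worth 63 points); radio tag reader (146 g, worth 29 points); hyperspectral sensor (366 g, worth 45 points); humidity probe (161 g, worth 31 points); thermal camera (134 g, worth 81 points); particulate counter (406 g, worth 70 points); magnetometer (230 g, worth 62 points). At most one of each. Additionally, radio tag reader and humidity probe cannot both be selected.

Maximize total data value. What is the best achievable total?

Best packing: gas sampler + barometric logger + anemometer + humidity probe + thermal camera + particulate counter + magnetometer — 1578 g, 521 total.

521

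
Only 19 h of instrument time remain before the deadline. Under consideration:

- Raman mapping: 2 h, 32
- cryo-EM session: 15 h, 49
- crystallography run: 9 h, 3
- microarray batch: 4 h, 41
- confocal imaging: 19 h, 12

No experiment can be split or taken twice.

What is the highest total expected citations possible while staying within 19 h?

90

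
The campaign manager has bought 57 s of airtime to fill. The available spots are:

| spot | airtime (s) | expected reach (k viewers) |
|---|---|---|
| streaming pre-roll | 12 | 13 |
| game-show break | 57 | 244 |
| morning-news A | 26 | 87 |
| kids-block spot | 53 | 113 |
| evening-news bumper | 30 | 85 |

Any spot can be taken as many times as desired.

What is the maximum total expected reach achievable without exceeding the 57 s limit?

244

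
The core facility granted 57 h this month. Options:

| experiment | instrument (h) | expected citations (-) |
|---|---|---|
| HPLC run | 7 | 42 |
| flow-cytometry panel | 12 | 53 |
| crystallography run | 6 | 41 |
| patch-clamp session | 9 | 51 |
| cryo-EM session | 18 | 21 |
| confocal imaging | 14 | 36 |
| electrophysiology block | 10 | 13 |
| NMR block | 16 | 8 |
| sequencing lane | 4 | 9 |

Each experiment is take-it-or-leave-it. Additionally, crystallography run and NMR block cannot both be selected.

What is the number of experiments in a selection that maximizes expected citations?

Best achievable expected citations is 232.
HPLC run + flow-cytometry panel + crystallography run + patch-clamp session + confocal imaging + sequencing lane hits 232 at 52 h.
All optima have 6 experiments.

6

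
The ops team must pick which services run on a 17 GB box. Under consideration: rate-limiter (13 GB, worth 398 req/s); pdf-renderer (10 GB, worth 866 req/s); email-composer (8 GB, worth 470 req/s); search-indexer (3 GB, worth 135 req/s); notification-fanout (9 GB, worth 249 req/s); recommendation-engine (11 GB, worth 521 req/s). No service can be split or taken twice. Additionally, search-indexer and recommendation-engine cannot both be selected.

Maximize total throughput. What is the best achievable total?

1001

By throughput per GB: pdf-renderer 86.60, email-composer 58.75, recommendation-engine 47.36, search-indexer 45.00 lead.
Pdf-renderer + search-indexer uses 13 of the 17 GB and totals 1001.
Nothing else feasible within 17 GB beats 1001.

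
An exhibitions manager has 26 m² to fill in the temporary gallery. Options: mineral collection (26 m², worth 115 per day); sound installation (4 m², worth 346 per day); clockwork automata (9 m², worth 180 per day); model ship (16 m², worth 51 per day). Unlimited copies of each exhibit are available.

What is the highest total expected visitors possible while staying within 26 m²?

2076

Taking 6×sound installation: 24 m² used, 2076 in expected visitors.
Every other selection either busts 26 m² or fails to beat 2076.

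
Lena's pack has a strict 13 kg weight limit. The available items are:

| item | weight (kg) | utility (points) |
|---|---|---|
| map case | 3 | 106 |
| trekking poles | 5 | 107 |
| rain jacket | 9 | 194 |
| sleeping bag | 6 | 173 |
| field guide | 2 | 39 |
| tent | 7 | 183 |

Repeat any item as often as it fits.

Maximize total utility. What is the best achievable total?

424

4×map case uses 12 of the 13 kg and totals 424.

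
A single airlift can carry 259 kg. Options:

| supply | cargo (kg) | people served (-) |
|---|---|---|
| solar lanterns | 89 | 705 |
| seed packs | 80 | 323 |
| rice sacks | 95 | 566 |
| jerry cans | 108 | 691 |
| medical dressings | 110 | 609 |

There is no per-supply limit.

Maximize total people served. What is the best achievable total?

1733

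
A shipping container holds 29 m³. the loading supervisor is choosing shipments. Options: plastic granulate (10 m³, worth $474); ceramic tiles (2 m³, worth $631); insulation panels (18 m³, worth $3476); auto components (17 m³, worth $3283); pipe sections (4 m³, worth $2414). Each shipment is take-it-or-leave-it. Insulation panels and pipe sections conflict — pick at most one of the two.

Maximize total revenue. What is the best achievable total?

6328

Density check — pipe sections 603.50, ceramic tiles 315.50, auto components 193.12 are the best per m³.
The ratio ordering already packs tightly: ceramic tiles + auto components + pipe sections, 23 m³, 6328.
Runner-up auto components + pipe sections tops out at 5697.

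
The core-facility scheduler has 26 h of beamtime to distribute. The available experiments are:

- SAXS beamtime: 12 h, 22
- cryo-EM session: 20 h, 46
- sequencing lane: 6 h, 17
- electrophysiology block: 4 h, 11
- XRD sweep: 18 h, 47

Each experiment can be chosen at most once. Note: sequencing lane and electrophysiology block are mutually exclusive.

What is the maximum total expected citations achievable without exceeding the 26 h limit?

64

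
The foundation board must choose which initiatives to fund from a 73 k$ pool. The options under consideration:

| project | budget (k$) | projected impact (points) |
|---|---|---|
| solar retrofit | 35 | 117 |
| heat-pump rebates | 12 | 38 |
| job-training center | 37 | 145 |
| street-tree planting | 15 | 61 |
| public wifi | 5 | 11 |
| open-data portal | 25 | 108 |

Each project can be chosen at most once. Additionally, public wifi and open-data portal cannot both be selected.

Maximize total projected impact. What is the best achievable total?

263

Ranking by ratio (projected impact/k$): open-data portal 4.32, street-tree planting 4.07, job-training center 3.92.
Taking solar retrofit + heat-pump rebates + open-data portal: 72 k$ used, 263 in projected impact.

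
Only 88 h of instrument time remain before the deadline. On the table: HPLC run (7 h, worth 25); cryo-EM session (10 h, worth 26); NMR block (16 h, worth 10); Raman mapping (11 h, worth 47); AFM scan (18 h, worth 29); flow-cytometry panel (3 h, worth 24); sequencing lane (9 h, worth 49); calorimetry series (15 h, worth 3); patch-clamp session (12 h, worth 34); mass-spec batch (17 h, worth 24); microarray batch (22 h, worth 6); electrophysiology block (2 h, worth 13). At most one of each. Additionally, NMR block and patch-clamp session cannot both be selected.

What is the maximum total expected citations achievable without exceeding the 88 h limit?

258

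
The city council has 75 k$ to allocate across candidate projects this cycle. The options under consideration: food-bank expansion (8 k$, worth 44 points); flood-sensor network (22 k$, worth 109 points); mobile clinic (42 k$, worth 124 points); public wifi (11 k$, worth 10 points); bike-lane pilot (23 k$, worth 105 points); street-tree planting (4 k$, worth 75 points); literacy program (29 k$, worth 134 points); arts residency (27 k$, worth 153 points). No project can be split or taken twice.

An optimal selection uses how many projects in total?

4

Optimal total is 406.
One optimal bundle: food-bank expansion + street-tree planting + literacy program + arts residency (68 k$).
All optima have 4 projects.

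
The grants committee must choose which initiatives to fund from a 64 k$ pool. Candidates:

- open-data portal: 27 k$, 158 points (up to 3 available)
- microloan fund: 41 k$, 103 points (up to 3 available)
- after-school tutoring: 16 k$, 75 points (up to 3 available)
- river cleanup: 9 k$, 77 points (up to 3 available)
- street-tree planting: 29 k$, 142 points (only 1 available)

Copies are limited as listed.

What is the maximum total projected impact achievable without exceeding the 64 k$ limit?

393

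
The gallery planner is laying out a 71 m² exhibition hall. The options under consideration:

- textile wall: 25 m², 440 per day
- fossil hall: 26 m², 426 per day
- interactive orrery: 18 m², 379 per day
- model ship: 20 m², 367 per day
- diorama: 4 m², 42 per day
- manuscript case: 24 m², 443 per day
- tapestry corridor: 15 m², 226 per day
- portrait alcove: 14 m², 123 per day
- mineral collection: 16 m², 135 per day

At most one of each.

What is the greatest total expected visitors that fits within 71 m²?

1304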